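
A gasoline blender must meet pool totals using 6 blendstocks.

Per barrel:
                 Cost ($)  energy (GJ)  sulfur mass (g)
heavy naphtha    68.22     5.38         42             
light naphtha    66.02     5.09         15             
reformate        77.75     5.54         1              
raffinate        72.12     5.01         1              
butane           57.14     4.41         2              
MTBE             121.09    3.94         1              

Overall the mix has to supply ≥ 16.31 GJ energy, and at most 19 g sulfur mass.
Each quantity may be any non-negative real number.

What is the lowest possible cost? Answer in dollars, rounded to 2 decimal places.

Treat it as an LP. Let x1 = barrels of heavy naphtha, x2 = barrels of light naphtha, x3 = barrels of reformate, x4 = barrels of raffinate, x5 = barrels of butane, x6 = barrels of MTBE.
min 68.22x1 + 66.02x2 + 77.75x3 + 72.12x4 + 57.14x5 + 121.09x6 subject to:
  5.38x1 + 5.09x2 + 5.54x3 + 5.01x4 + 4.41x5 + 3.94x6 ≥ 16.31   (energy)
  42x1 + 15x2 + 1x3 + 1x4 + 2x5 + 1x6 ≤ 19   (sulfur mass)
  x1, x2, x3, x4, x5, x6 ≥ 0.
The cheapest feasible vertex uses only heavy naphtha, butane; light naphtha, reformate, raffinate, MTBE are not used. Binding constraints: energy and sulfur mass.
So heavy naphtha = 0.29331 barrels, butane = 3.3406 barrels.
Objective = 68.22·0.29331 + 57.14·3.3406 = 210.8915.

$210.89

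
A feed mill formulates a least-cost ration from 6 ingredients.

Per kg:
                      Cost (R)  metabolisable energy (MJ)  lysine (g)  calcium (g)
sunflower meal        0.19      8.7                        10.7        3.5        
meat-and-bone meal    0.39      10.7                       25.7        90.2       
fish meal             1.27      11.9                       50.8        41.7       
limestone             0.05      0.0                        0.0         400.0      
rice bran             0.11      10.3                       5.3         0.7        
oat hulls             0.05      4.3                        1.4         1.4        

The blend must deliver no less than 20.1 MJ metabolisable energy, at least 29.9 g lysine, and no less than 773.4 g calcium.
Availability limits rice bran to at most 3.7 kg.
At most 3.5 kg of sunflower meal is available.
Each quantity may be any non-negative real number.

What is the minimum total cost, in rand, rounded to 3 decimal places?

R0.567

Let x1 = kg of sunflower meal, x2 = kg of meat-and-bone meal, x3 = kg of fish meal, x4 = kg of limestone, x5 = kg of rice bran, x6 = kg of oat hulls.
Minimize 0.19x1 + 0.39x2 + 1.27x3 + 0.05x4 + 0.11x5 + 0.05x6 s.t.:
  8.7x1 + 10.7x2 + 11.9x3 + 10.3x5 + 4.3x6 ≥ 20.1   (metabolisable energy)
  10.7x1 + 25.7x2 + 50.8x3 + 5.3x5 + 1.4x6 ≥ 29.9   (lysine)
  3.5x1 + 90.2x2 + 41.7x3 + 400x4 + 0.7x5 + 1.4x6 ≥ 773.4   (calcium)
  x5 ≤ 3.7
  x1 ≤ 3.5
  x1, x2, x3, x4, x5, x6 ≥ 0.
The cheapest feasible vertex uses only meat-and-bone meal, limestone, rice bran; sunflower meal, fish meal, oat hulls are not used. Binding constraints: metabolisable energy, lysine, calcium.
Optimal quantities: meat-and-bone meal = 0.9685 kg, limestone = 1.713 kg, rice bran = 0.9454 kg.
Objective = 0.39·0.9685 + 0.05·1.713 + 0.11·0.9454 = 0.56736.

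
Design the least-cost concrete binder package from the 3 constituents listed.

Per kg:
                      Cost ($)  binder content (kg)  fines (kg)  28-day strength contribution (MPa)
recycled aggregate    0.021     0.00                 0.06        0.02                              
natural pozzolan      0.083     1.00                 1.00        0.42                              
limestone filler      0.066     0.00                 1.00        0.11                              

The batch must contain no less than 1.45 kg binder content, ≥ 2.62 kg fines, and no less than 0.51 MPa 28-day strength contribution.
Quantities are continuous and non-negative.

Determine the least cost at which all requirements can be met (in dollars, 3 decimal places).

Let x1 = kg of recycled aggregate, x2 = kg of natural pozzolan, x3 = kg of limestone filler.
min 0.021x1 + 0.083x2 + 0.066x3 with:
  1x2 ≥ 1.45   (binder content)
  0.06x1 + 1x2 + 1x3 ≥ 2.62   (fines)
  0.02x1 + 0.42x2 + 0.11x3 ≥ 0.51   (28-day strength contribution)
  x1, x2, x3 ≥ 0.
The minimum-cost mix takes nothing from recycled aggregate — only natural pozzolan, limestone filler. There the binder content and fines constraints are tight.
That vertex is x2 = 1.45, x3 = 1.17.
Objective = 0.083·1.45 + 0.066·1.17 = 0.19757.

$0.198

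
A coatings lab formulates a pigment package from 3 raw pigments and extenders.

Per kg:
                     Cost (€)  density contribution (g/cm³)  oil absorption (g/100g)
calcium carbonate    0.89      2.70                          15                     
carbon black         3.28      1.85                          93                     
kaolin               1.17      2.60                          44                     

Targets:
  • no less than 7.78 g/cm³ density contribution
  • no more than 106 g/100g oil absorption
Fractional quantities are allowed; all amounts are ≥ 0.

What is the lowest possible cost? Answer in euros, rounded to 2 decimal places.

€2.56

Set it up as a linear program. Let x1 = kg of calcium carbonate, x2 = kg of carbon black, x3 = kg of kaolin.
Minimise 0.89x1 + 3.28x2 + 1.17x3 subject to:
  2.7x1 + 1.85x2 + 2.6x3 ≥ 7.78   (density contribution)
  15x1 + 93x2 + 44x3 ≤ 106   (oil absorption)
  x1, x2, x3 ≥ 0.
The minimum-cost mix takes nothing from carbon black, kaolin — only calcium carbonate. There the density contribution constraint is tight.
So calcium carbonate = 2.881 kg.
Hence cost = 0.89·2.881 = €2.5641.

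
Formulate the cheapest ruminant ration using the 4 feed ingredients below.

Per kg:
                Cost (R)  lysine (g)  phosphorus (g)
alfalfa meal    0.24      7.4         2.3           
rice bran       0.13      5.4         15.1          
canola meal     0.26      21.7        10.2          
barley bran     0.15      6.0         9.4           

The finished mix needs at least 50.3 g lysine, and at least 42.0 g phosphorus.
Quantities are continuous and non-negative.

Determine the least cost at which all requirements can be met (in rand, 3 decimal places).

Treat it as an LP. Let x1 = kg of alfalfa meal, x2 = kg of rice bran, x3 = kg of canola meal, x4 = kg of barley bran.
Minimize 0.24x1 + 0.13x2 + 0.26x3 + 0.15x4 subject to:
  7.4x1 + 5.4x2 + 21.7x3 + 6x4 ≥ 50.3   (lysine)
  2.3x1 + 15.1x2 + 10.2x3 + 9.4x4 ≥ 42   (phosphorus)
  x1, x2, x3, x4 ≥ 0.
The cheapest feasible vertex uses only rice bran, canola meal; alfalfa meal, barley bran are not used. The lysine and phosphorus requirements are met with equality.
Solving gives x2 = 1.461, x3 = 1.954.
Cost = 0.13·1.461 + 0.26·1.954 = 0.69797.

R0.698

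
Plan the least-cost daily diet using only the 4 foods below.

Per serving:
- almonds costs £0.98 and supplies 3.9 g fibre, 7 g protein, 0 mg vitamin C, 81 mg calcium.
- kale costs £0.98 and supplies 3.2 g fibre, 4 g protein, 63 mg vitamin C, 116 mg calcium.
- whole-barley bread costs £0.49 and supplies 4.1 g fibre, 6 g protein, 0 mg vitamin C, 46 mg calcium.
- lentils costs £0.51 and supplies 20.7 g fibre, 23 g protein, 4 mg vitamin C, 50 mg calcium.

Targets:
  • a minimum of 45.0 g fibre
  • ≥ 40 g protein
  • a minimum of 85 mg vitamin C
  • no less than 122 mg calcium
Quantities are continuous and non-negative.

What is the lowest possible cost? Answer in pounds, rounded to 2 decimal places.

Let x1 = servings of almonds, x2 = servings of kale, x3 = servings of whole-barley bread, x4 = servings of lentils.
min 0.98x1 + 0.98x2 + 0.49x3 + 0.51x4 subject to:
  3.9x1 + 3.2x2 + 4.1x3 + 20.7x4 ≥ 45   (fibre)
  7x1 + 4x2 + 6x3 + 23x4 ≥ 40   (protein)
  63x2 + 4x4 ≥ 85   (vitamin C)
  81x1 + 116x2 + 46x3 + 50x4 ≥ 122   (calcium)
  x1, x2, x3, x4 ≥ 0.
The minimum-cost mix takes nothing from almonds, whole-barley bread — only kale, lentils. The fibre and vitamin C requirements are met with equality.
Solving gives x2 = 1.223, x4 = 1.985.
Total cost: 0.98·1.223 + 0.51·1.985 = 2.2109.

£2.21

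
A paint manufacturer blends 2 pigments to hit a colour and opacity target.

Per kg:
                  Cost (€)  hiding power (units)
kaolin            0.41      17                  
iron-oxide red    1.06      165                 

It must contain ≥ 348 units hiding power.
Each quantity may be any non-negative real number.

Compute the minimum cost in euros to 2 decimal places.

Treat it as an LP. Let x1 = kg of kaolin, x2 = kg of iron-oxide red.
Minimise 0.41x1 + 1.06x2 s.t.:
  17x1 + 165x2 ≥ 348   (hiding power)
  x1, x2 ≥ 0.
The cheapest feasible vertex uses only iron-oxide red; kaolin is not used. Binding constraint: hiding power.
So iron-oxide red = 2.109 kg.
Hence cost = 1.06·2.109 = €2.2355.

€2.24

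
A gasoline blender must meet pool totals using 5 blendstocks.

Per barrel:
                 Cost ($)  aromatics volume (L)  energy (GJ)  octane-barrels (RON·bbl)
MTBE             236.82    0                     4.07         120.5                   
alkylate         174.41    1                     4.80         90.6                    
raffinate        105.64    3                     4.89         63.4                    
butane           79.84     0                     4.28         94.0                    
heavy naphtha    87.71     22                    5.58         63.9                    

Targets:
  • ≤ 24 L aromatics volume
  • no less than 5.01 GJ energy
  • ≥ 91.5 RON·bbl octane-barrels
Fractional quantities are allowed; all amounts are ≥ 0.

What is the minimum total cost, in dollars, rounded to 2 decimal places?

$88.28

Let x1 = barrels of MTBE, x2 = barrels of alkylate, x3 = barrels of raffinate, x4 = barrels of butane, x5 = barrels of heavy naphtha.
Minimise 236.82x1 + 174.41x2 + 105.64x3 + 79.84x4 + 87.71x5 s.t.:
  1x2 + 3x3 + 22x5 ≤ 24   (aromatics volume)
  4.07x1 + 4.8x2 + 4.89x3 + 4.28x4 + 5.58x5 ≥ 5.01   (energy)
  120.5x1 + 90.6x2 + 63.4x3 + 94x4 + 63.9x5 ≥ 91.5   (octane-barrels)
  x1, x2, x3, x4, x5 ≥ 0.
The optimal basis is {butane, heavy naphtha}; MTBE, alkylate, raffinate drop out. Binding constraints: energy and octane-barrels.
Optimal quantities: butane = 0.7586 barrels, heavy naphtha = 0.316 barrels.
Hence cost = 79.84·0.7586 + 87.71·0.316 = $88.2830.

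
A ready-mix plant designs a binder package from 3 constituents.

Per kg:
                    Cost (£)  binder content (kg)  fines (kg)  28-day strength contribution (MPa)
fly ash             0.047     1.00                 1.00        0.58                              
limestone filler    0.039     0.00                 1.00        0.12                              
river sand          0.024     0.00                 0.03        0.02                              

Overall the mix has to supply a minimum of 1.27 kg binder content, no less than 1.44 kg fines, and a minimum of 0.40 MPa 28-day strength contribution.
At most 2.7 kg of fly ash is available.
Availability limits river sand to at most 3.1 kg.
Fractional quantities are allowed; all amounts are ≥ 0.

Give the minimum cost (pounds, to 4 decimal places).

Let x1 = kg of fly ash, x2 = kg of limestone filler, x3 = kg of river sand.
Minimise 0.047x1 + 0.039x2 + 0.024x3 subject to:
  1x1 ≥ 1.27   (binder content)
  1x1 + 1x2 + 0.03x3 ≥ 1.44   (fines)
  0.58x1 + 0.12x2 + 0.02x3 ≥ 0.4   (28-day strength contribution)
  x1 ≤ 2.7
  x3 ≤ 3.1
  x1, x2, x3 ≥ 0.
The minimum-cost mix takes nothing from river sand — only fly ash, limestone filler. The binder content and fines requirements are met with equality.
That vertex is x1 = 1.27, x2 = 0.17.
Cost = 0.047·1.27 + 0.039·0.17 = 0.066320.

£0.0663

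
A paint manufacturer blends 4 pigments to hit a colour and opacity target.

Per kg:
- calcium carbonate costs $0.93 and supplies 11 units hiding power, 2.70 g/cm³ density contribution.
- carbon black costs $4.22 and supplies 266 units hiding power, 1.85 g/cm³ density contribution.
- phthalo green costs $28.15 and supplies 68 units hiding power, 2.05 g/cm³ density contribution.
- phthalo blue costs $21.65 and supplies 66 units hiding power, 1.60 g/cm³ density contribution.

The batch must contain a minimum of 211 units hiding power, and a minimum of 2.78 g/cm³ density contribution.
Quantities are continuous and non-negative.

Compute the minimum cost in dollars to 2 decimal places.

$3.73

Treat it as an LP. Let x1 = kg of calcium carbonate, x2 = kg of carbon black, x3 = kg of phthalo green, x4 = kg of phthalo blue.
Minimise 0.93x1 + 4.22x2 + 28.15x3 + 21.65x4 with:
  11x1 + 266x2 + 68x3 + 66x4 ≥ 211   (hiding power)
  2.7x1 + 1.85x2 + 2.05x3 + 1.6x4 ≥ 2.78   (density contribution)
  x1, x2, x3, x4 ≥ 0.
The minimum-cost mix takes nothing from phthalo green, phthalo blue — only calcium carbonate, carbon black. The hiding power and density contribution requirements are met with equality.
Optimal quantities: calcium carbonate = 0.5003 kg, carbon black = 0.7725 kg.
Total cost: 0.93·0.5003 + 4.22·0.7725 = 3.7252.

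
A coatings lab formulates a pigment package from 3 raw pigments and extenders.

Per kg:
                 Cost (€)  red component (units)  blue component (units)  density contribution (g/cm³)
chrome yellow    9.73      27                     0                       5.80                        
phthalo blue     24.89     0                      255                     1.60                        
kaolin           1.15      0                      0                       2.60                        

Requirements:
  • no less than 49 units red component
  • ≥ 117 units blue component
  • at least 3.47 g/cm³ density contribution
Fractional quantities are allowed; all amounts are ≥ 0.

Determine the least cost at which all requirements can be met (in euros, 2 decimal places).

€29.08

This is a linear program. Let x1 = kg of chrome yellow, x2 = kg of phthalo blue, x3 = kg of kaolin.
Minimise 9.73x1 + 24.89x2 + 1.15x3 s.t.:
  27x1 ≥ 49   (red component)
  255x2 ≥ 117   (blue component)
  5.8x1 + 1.6x2 + 2.6x3 ≥ 3.47   (density contribution)
  x1, x2, x3 ≥ 0.
At the optimum only chrome yellow, phthalo blue are positive (kaolin = 0). Binding constraints: red component and blue component.
Solving gives x1 = 1.815, x2 = 0.4588.
Cost = 9.73·1.815 + 24.89·0.4588 = 29.0795.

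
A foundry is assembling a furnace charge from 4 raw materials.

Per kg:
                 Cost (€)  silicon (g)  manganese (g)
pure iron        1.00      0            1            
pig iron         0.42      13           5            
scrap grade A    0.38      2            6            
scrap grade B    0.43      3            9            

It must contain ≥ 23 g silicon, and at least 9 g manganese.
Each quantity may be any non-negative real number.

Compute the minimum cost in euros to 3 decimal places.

Set it up as a linear program. Let x1 = kg of pure iron, x2 = kg of pig iron, x3 = kg of scrap grade A, x4 = kg of scrap grade B.
Minimize 1x1 + 0.42x2 + 0.38x3 + 0.43x4 subject to:
  13x2 + 2x3 + 3x4 ≥ 23   (silicon)
  1x1 + 5x2 + 6x3 + 9x4 ≥ 9   (manganese)
  x1, x2, x3, x4 ≥ 0.
The minimum-cost mix takes nothing from pure iron, scrap grade A — only pig iron, scrap grade B. There the silicon and manganese constraints are tight.
That vertex is x2 = 1.765, x4 = 0.01961.
Objective = 0.42·1.765 + 0.43·0.01961 = 0.74973.

€0.750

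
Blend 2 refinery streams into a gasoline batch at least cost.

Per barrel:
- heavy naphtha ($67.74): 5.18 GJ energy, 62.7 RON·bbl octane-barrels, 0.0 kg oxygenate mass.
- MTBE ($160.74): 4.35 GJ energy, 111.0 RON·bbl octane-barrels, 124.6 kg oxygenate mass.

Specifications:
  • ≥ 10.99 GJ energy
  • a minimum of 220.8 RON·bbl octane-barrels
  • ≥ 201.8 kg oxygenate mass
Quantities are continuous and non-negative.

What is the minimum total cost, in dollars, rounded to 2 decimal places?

$311.92

Let x1 = barrels of heavy naphtha, x2 = barrels of MTBE.
Minimise 67.74x1 + 160.74x2 with:
  5.18x1 + 4.35x2 ≥ 10.99   (energy)
  62.7x1 + 111x2 ≥ 220.8   (octane-barrels)
  124.6x2 ≥ 201.8   (oxygenate mass)
  x1, x2 ≥ 0.
Both inputs are positive at the optimum. There the energy and oxygenate mass constraints are tight.
Optimal quantities: heavy naphtha = 0.76155 barrels, MTBE = 1.6196 barrels.
Total cost: 67.74·0.76155 + 160.74·1.6196 = 311.9219.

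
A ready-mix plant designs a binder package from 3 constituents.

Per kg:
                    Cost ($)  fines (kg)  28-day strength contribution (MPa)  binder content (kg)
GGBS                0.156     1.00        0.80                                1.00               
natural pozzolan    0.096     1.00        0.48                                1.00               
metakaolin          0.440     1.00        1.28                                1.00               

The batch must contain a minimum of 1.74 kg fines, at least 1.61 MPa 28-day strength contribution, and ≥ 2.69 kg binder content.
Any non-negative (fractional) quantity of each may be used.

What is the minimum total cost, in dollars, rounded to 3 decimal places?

$0.318

Let x1 = kg of GGBS, x2 = kg of natural pozzolan, x3 = kg of metakaolin.
Minimize 0.156x1 + 0.096x2 + 0.44x3 s.t.:
  1x1 + 1x2 + 1x3 ≥ 1.74   (fines)
  0.8x1 + 0.48x2 + 1.28x3 ≥ 1.61   (28-day strength contribution)
  1x1 + 1x2 + 1x3 ≥ 2.69   (binder content)
  x1, x2, x3 ≥ 0.
The cheapest feasible vertex uses only GGBS, natural pozzolan; metakaolin is not used. Binding constraints: 28-day strength contribution and binder content.
Solving gives x1 = 0.9963, x2 = 1.694.
Cost = 0.156·0.9963 + 0.096·1.694 = 0.31805.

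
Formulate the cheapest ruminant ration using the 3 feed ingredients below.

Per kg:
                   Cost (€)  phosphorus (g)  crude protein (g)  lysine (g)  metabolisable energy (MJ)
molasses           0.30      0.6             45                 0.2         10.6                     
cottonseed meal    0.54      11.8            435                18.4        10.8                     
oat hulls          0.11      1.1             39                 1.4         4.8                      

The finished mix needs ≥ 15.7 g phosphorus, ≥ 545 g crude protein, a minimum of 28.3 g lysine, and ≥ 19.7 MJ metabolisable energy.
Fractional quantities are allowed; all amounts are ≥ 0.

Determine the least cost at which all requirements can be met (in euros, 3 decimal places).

Let x1 = kg of molasses, x2 = kg of cottonseed meal, x3 = kg of oat hulls.
min 0.3x1 + 0.54x2 + 0.11x3 s.t.:
  0.6x1 + 11.8x2 + 1.1x3 ≥ 15.7   (phosphorus)
  45x1 + 435x2 + 39x3 ≥ 545   (crude protein)
  0.2x1 + 18.4x2 + 1.4x3 ≥ 28.3   (lysine)
  10.6x1 + 10.8x2 + 4.8x3 ≥ 19.7   (metabolisable energy)
  x1, x2, x3 ≥ 0.
The cheapest feasible vertex uses only cottonseed meal, oat hulls; molasses is not used. The lysine and metabolisable energy requirements are met with equality.
Solving gives x2 = 1.479, x3 = 0.7765.
Objective = 0.54·1.479 + 0.11·0.7765 = 0.88408.

€0.884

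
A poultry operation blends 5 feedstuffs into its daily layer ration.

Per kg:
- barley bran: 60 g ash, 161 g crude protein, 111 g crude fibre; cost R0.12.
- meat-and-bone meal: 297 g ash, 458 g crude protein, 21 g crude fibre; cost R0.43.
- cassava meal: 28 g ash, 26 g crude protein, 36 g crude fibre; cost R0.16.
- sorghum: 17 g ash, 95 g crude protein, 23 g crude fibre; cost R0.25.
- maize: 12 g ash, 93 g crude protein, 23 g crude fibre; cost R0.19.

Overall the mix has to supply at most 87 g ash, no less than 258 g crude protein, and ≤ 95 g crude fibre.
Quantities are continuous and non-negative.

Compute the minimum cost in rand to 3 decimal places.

Treat it as an LP. Let x1 = kg of barley bran, x2 = kg of meat-and-bone meal, x3 = kg of cassava meal, x4 = kg of sorghum, x5 = kg of maize.
Minimize 0.12x1 + 0.43x2 + 0.16x3 + 0.25x4 + 0.19x5 subject to:
  60x1 + 297x2 + 28x3 + 17x4 + 12x5 ≤ 87   (ash)
  161x1 + 458x2 + 26x3 + 95x4 + 93x5 ≥ 258   (crude protein)
  111x1 + 21x2 + 36x3 + 23x4 + 23x5 ≤ 95   (crude fibre)
  x1, x2, x3, x4, x5 ≥ 0.
At the optimum only barley bran, meat-and-bone meal, maize are positive (cassava meal, sorghum = 0). There the ash, crude protein, crude fibre constraints are tight.
So barley bran = 0.6022 kg, meat-and-bone meal = 0.1265 kg, maize = 1.109 kg.
Total cost: 0.12·0.6022 + 0.43·0.1265 + 0.19·1.109 = 0.33737.

R0.337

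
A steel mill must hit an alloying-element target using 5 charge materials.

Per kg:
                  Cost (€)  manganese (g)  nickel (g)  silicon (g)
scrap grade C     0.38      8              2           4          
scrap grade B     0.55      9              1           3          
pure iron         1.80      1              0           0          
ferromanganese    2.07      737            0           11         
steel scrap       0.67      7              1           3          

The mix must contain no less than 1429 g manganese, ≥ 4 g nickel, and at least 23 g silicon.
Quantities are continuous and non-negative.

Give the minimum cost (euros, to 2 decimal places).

Let x1 = kg of scrap grade C, x2 = kg of scrap grade B, x3 = kg of pure iron, x4 = kg of ferromanganese, x5 = kg of steel scrap.
min 0.38x1 + 0.55x2 + 1.8x3 + 2.07x4 + 0.67x5 subject to:
  8x1 + 9x2 + 1x3 + 737x4 + 7x5 ≥ 1429   (manganese)
  2x1 + 1x2 + 1x5 ≥ 4   (nickel)
  4x1 + 3x2 + 11x4 + 3x5 ≥ 23   (silicon)
  x1, x2, x3, x4, x5 ≥ 0.
At the optimum only scrap grade C, ferromanganese are positive (scrap grade B, pure iron, steel scrap = 0). There the manganese and nickel constraints are tight.
Optimal quantities: scrap grade C = 2 kg, ferromanganese = 1.917 kg.
Objective = 0.38·2 + 2.07·1.917 = 4.7282.

€4.73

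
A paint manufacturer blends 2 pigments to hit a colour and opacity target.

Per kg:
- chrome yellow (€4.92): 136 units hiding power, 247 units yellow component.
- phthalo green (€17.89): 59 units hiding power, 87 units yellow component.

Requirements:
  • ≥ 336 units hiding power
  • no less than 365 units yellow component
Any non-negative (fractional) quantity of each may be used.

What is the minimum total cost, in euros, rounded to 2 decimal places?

Set it up as a linear program. Let x1 = kg of chrome yellow, x2 = kg of phthalo green.
Minimise 4.92x1 + 17.89x2 with:
  136x1 + 59x2 ≥ 336   (hiding power)
  247x1 + 87x2 ≥ 365   (yellow component)
  x1, x2 ≥ 0.
The minimum-cost mix takes nothing from phthalo green — only chrome yellow. The hiding power requirement is met with equality.
So chrome yellow = 2.471 kg.
Objective = 4.92·2.471 = 12.1573.

€12.16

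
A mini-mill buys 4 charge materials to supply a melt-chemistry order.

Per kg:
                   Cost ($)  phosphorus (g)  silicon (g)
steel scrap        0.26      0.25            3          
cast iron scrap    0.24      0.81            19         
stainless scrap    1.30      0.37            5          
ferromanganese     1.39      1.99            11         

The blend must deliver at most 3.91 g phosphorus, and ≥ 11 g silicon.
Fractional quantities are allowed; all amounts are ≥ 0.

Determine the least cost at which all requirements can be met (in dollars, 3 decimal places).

$0.139

This is a linear program. Let x1 = kg of steel scrap, x2 = kg of cast iron scrap, x3 = kg of stainless scrap, x4 = kg of ferromanganese.
Minimise 0.26x1 + 0.24x2 + 1.3x3 + 1.39x4 subject to:
  0.25x1 + 0.81x2 + 0.37x3 + 1.99x4 ≤ 3.91   (phosphorus)
  3x1 + 19x2 + 5x3 + 11x4 ≥ 11   (silicon)
  x1, x2, x3, x4 ≥ 0.
The optimal basis is {cast iron scrap}; steel scrap, stainless scrap, ferromanganese drop out. There the silicon constraint is tight.
Optimal quantities: cast iron scrap = 0.5789 kg.
Hence cost = 0.24·0.5789 = $0.13894.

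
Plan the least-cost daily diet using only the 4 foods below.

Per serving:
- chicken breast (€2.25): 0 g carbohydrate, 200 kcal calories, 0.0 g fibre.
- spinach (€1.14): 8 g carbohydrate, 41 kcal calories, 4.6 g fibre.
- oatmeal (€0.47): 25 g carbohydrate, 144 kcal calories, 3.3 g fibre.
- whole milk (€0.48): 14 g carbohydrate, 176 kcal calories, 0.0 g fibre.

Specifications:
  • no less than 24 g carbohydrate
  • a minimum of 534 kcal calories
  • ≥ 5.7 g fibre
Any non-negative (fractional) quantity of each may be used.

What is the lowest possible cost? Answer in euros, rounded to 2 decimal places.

€1.59

Treat it as an LP. Let x1 = servings of chicken breast, x2 = servings of spinach, x3 = servings of oatmeal, x4 = servings of whole milk.
Minimize 2.25x1 + 1.14x2 + 0.47x3 + 0.48x4 s.t.:
  8x2 + 25x3 + 14x4 ≥ 24   (carbohydrate)
  200x1 + 41x2 + 144x3 + 176x4 ≥ 534   (calories)
  4.6x2 + 3.3x3 ≥ 5.7   (fibre)
  x1, x2, x3, x4 ≥ 0.
The minimum-cost mix takes nothing from chicken breast, spinach — only oatmeal, whole milk. Binding constraints: calories and fibre.
So oatmeal = 1.727 servings, whole milk = 1.621 servings.
Total cost: 0.47·1.727 + 0.48·1.621 = 1.5898.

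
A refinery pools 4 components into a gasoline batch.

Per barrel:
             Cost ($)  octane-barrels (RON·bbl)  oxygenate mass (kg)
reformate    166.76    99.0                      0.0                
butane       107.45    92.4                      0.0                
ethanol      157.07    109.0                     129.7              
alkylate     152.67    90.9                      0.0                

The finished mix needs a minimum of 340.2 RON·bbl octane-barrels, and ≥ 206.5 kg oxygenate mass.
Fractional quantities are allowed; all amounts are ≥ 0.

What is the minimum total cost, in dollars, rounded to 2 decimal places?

Let x1 = barrels of reformate, x2 = barrels of butane, x3 = barrels of ethanol, x4 = barrels of alkylate.
Minimize 166.76x1 + 107.45x2 + 157.07x3 + 152.67x4 with:
  99x1 + 92.4x2 + 109x3 + 90.9x4 ≥ 340.2   (octane-barrels)
  129.7x3 ≥ 206.5   (oxygenate mass)
  x1, x2, x3, x4 ≥ 0.
The optimal basis is {butane, ethanol}; reformate, alkylate drop out. Binding constraints: octane-barrels and oxygenate mass.
So butane = 1.80365 barrels, ethanol = 1.59214 barrels.
Cost = 107.45·1.80365 + 157.07·1.59214 = 443.8796.

$443.88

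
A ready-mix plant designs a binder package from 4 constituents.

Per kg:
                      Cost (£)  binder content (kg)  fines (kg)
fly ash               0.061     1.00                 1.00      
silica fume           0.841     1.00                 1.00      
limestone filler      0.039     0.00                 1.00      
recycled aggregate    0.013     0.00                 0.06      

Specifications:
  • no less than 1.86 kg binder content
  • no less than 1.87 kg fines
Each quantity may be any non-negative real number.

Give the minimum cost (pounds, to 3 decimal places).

This is a linear program. Let x1 = kg of fly ash, x2 = kg of silica fume, x3 = kg of limestone filler, x4 = kg of recycled aggregate.
Minimise 0.061x1 + 0.841x2 + 0.039x3 + 0.013x4 s.t.:
  1x1 + 1x2 ≥ 1.86   (binder content)
  1x1 + 1x2 + 1x3 + 0.06x4 ≥ 1.87   (fines)
  x1, x2, x3, x4 ≥ 0.
The optimal basis is {fly ash, limestone filler}; silica fume, recycled aggregate drop out. Binding constraints: binder content and fines.
Solving gives x1 = 1.86, x3 = 0.01.
Total cost: 0.061·1.86 + 0.039·0.01 = 0.11385.

£0.114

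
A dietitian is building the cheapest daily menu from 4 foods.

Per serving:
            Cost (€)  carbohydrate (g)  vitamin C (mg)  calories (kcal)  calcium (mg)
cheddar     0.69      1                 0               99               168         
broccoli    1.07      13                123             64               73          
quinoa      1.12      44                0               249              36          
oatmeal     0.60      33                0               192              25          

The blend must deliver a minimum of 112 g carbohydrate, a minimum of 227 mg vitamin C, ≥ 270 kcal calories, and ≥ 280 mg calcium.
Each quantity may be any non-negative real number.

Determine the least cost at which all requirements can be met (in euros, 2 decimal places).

€3.89

Let x1 = servings of cheddar, x2 = servings of broccoli, x3 = servings of quinoa, x4 = servings of oatmeal.
Minimise 0.69x1 + 1.07x2 + 1.12x3 + 0.6x4 s.t.:
  1x1 + 13x2 + 44x3 + 33x4 ≥ 112   (carbohydrate)
  123x2 ≥ 227   (vitamin C)
  99x1 + 64x2 + 249x3 + 192x4 ≥ 270   (calories)
  168x1 + 73x2 + 36x3 + 25x4 ≥ 280   (calcium)
  x1, x2, x3, x4 ≥ 0.
The cheapest feasible vertex uses only cheddar, broccoli, oatmeal; quinoa is not used. Binding constraints: carbohydrate, vitamin C, calcium.
Solving gives x1 = 0.47, x2 = 1.846, x4 = 2.653.
Hence cost = 0.69·0.47 + 1.07·1.846 + 0.6·2.653 = €3.8913.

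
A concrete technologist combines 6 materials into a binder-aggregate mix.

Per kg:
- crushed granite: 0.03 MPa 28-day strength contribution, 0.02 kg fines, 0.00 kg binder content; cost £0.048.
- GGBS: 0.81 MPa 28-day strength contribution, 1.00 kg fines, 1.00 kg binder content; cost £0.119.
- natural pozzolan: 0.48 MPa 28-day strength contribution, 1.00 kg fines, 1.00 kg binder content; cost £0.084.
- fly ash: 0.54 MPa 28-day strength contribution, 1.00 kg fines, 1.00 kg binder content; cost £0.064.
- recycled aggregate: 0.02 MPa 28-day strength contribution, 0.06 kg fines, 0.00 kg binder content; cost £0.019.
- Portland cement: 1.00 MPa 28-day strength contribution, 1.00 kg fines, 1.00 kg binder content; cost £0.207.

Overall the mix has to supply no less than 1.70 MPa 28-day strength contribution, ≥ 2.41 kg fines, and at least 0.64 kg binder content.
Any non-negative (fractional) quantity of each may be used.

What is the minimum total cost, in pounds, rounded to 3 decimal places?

£0.201

Set it up as a linear program. Let x1 = kg of crushed granite, x2 = kg of GGBS, x3 = kg of natural pozzolan, x4 = kg of fly ash, x5 = kg of recycled aggregate, x6 = kg of Portland cement.
min 0.048x1 + 0.119x2 + 0.084x3 + 0.064x4 + 0.019x5 + 0.207x6 s.t.:
  0.03x1 + 0.81x2 + 0.48x3 + 0.54x4 + 0.02x5 + 1x6 ≥ 1.7   (28-day strength contribution)
  0.02x1 + 1x2 + 1x3 + 1x4 + 0.06x5 + 1x6 ≥ 2.41   (fines)
  1x2 + 1x3 + 1x4 + 1x6 ≥ 0.64   (binder content)
  x1, x2, x3, x4, x5, x6 ≥ 0.
The cheapest feasible vertex uses only fly ash; crushed granite, GGBS, natural pozzolan, recycled aggregate, Portland cement are not used. The 28-day strength contribution requirement is met with equality.
Optimal quantities: fly ash = 3.148 kg.
Objective = 0.064·3.148 = 0.20147.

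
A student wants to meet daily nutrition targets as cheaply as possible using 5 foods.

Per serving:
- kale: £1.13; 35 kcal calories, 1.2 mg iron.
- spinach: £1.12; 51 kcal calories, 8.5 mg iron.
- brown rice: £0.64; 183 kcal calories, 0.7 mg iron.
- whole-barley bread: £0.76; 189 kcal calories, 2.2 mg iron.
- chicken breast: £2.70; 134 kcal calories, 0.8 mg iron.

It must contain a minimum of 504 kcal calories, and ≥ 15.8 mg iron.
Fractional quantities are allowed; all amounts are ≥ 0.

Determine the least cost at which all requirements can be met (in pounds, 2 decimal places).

Let x1 = servings of kale, x2 = servings of spinach, x3 = servings of brown rice, x4 = servings of whole-barley bread, x5 = servings of chicken breast.
min 1.13x1 + 1.12x2 + 0.64x3 + 0.76x4 + 2.7x5 s.t.:
  35x1 + 51x2 + 183x3 + 189x4 + 134x5 ≥ 504   (calories)
  1.2x1 + 8.5x2 + 0.7x3 + 2.2x4 + 0.8x5 ≥ 15.8   (iron)
  x1, x2, x3, x4, x5 ≥ 0.
The minimum-cost mix takes nothing from kale, brown rice, chicken breast — only spinach, whole-barley bread. The calories and iron requirements are met with equality.
So spinach = 1.256 servings, whole-barley bread = 2.328 servings.
Cost = 1.12·1.256 + 0.76·2.328 = 3.1760.

£3.18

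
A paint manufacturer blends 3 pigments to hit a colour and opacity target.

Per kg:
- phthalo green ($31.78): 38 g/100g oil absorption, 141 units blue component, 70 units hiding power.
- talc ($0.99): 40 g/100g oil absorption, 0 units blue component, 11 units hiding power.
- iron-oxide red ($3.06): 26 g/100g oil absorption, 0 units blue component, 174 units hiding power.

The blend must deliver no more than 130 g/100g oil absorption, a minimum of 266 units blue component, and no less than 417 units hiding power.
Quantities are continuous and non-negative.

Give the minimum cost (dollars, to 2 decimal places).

$64.96

This is a linear program. Let x1 = kg of phthalo green, x2 = kg of talc, x3 = kg of iron-oxide red.
Minimise 31.78x1 + 0.99x2 + 3.06x3 subject to:
  38x1 + 40x2 + 26x3 ≤ 130   (oil absorption)
  141x1 ≥ 266   (blue component)
  70x1 + 11x2 + 174x3 ≥ 417   (hiding power)
  x1, x2, x3 ≥ 0.
The minimum-cost mix takes nothing from talc — only phthalo green, iron-oxide red. The blue component and hiding power requirements are met with equality.
Optimal quantities: phthalo green = 1.8865 kg, iron-oxide red = 1.6376 kg.
Hence cost = 31.78·1.8865 + 3.06·1.6376 = $64.9640.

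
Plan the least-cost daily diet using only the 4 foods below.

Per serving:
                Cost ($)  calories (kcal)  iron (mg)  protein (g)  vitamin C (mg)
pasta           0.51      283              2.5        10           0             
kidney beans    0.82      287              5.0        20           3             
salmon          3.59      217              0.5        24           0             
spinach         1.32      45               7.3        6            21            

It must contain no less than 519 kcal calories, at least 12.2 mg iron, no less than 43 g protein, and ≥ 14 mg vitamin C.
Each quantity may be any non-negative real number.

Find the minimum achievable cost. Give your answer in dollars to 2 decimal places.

$2.17

Let x1 = servings of pasta, x2 = servings of kidney beans, x3 = servings of salmon, x4 = servings of spinach.
Minimise 0.51x1 + 0.82x2 + 3.59x3 + 1.32x4 s.t.:
  283x1 + 287x2 + 217x3 + 45x4 ≥ 519   (calories)
  2.5x1 + 5x2 + 0.5x3 + 7.3x4 ≥ 12.2   (iron)
  10x1 + 20x2 + 24x3 + 6x4 ≥ 43   (protein)
  3x2 + 21x4 ≥ 14   (vitamin C)
  x1, x2, x3, x4 ≥ 0.
The optimal basis is {kidney beans, spinach}; pasta, salmon drop out. Binding constraints: protein and vitamin C.
Optimal quantities: kidney beans = 2.037 servings, spinach = 0.3756 servings.
Total cost: 0.82·2.037 + 1.32·0.3756 = 2.1661.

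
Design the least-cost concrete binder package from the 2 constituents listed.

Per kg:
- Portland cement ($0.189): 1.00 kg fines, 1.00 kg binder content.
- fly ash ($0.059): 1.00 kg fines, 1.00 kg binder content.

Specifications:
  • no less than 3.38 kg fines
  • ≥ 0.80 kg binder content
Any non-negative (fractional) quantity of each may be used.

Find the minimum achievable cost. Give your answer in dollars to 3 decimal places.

$0.199

This is a linear program. Let x1 = kg of Portland cement, x2 = kg of fly ash.
Minimize 0.189x1 + 0.059x2 with:
  1x1 + 1x2 ≥ 3.38   (fines)
  1x1 + 1x2 ≥ 0.8   (binder content)
  x1, x2 ≥ 0.
At the optimum only fly ash is positive (Portland cement = 0). There the fines constraint is tight.
Solving gives x2 = 3.38.
Cost = 0.059·3.38 = 0.19942.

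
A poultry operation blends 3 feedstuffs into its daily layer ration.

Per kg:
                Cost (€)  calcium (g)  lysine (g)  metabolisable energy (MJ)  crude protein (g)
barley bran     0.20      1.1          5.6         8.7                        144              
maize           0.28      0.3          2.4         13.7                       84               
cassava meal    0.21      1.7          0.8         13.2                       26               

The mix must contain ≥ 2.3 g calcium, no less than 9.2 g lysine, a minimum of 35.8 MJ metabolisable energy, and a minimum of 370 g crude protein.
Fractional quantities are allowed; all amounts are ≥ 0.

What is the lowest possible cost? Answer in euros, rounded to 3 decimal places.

€0.715

Set it up as a linear program. Let x1 = kg of barley bran, x2 = kg of maize, x3 = kg of cassava meal.
Minimize 0.2x1 + 0.28x2 + 0.21x3 with:
  1.1x1 + 0.3x2 + 1.7x3 ≥ 2.3   (calcium)
  5.6x1 + 2.4x2 + 0.8x3 ≥ 9.2   (lysine)
  8.7x1 + 13.7x2 + 13.2x3 ≥ 35.8   (metabolisable energy)
  144x1 + 84x2 + 26x3 ≥ 370   (crude protein)
  x1, x2, x3 ≥ 0.
The optimal basis is {barley bran, cassava meal}; maize drops out. Binding constraints: metabolisable energy and crude protein.
So barley bran = 2.361 kg, cassava meal = 1.156 kg.
Hence cost = 0.2·2.361 + 0.21·1.156 = €0.71496.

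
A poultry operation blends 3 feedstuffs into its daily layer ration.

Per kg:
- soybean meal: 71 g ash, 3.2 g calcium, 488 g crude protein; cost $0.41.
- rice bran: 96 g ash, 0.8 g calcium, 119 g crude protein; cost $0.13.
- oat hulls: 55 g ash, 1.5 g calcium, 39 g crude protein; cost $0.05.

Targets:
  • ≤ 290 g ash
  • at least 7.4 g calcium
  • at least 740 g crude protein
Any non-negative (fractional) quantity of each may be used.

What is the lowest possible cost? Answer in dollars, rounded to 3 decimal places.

Set it up as a linear program. Let x1 = kg of soybean meal, x2 = kg of rice bran, x3 = kg of oat hulls.
Minimize 0.41x1 + 0.13x2 + 0.05x3 subject to:
  71x1 + 96x2 + 55x3 ≤ 290   (ash)
  3.2x1 + 0.8x2 + 1.5x3 ≥ 7.4   (calcium)
  488x1 + 119x2 + 39x3 ≥ 740   (crude protein)
  x1, x2, x3 ≥ 0.
The minimum-cost mix takes nothing from rice bran — only soybean meal, oat hulls. The calcium and crude protein requirements are met with equality.
Optimal quantities: soybean meal = 1.353 kg, oat hulls = 2.047 kg.
Total cost: 0.41·1.353 + 0.05·2.047 = 0.65708.

$0.657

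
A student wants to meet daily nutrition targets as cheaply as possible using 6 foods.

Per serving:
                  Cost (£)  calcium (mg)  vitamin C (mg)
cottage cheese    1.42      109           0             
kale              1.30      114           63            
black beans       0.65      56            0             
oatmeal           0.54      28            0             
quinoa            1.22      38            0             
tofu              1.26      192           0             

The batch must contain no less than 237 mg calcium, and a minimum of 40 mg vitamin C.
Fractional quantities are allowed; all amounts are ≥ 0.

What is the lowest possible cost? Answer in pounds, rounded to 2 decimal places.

This is a linear program. Let x1 = servings of cottage cheese, x2 = servings of kale, x3 = servings of black beans, x4 = servings of oatmeal, x5 = servings of quinoa, x6 = servings of tofu.
Minimize 1.42x1 + 1.3x2 + 0.65x3 + 0.54x4 + 1.22x5 + 1.26x6 subject to:
  109x1 + 114x2 + 56x3 + 28x4 + 38x5 + 192x6 ≥ 237   (calcium)
  63x2 ≥ 40   (vitamin C)
  x1, x2, x3, x4, x5, x6 ≥ 0.
The cheapest feasible vertex uses only kale, tofu; cottage cheese, black beans, oatmeal, quinoa are not used. Binding constraints: calcium and vitamin C.
Optimal quantities: kale = 0.6349 servings, tofu = 0.8574 servings.
Objective = 1.3·0.6349 + 1.26·0.8574 = 1.9057.

£1.91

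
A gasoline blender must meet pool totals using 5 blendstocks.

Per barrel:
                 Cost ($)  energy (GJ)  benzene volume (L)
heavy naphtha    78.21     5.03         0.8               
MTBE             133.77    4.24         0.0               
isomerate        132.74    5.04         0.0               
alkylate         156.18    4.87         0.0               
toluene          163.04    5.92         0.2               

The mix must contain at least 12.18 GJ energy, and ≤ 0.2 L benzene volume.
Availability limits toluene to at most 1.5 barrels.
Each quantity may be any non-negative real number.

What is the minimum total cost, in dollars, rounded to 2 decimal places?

$307.22

Let x1 = barrels of heavy naphtha, x2 = barrels of MTBE, x3 = barrels of isomerate, x4 = barrels of alkylate, x5 = barrels of toluene.
Minimise 78.21x1 + 133.77x2 + 132.74x3 + 156.18x4 + 163.04x5 with:
  5.03x1 + 4.24x2 + 5.04x3 + 4.87x4 + 5.92x5 ≥ 12.18   (energy)
  0.8x1 + 0.2x5 ≤ 0.2   (benzene volume)
  x5 ≤ 1.5
  x1, x2, x3, x4, x5 ≥ 0.
The minimum-cost mix takes nothing from MTBE, alkylate, toluene — only heavy naphtha, isomerate. The energy and benzene volume requirements are met with equality.
Solving gives x1 = 0.25, x3 = 2.16716.
Total cost: 78.21·0.25 + 132.74·2.16716 = 307.2213.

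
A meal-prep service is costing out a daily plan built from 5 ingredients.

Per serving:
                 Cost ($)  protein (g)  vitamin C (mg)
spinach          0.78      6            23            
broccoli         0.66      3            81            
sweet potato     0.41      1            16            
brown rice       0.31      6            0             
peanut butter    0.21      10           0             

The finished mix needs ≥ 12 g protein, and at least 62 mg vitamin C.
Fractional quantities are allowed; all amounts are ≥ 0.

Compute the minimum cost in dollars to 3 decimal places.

$0.709

Set it up as a linear program. Let x1 = servings of spinach, x2 = servings of broccoli, x3 = servings of sweet potato, x4 = servings of brown rice, x5 = servings of peanut butter.
Minimize 0.78x1 + 0.66x2 + 0.41x3 + 0.31x4 + 0.21x5 subject to:
  6x1 + 3x2 + 1x3 + 6x4 + 10x5 ≥ 12   (protein)
  23x1 + 81x2 + 16x3 ≥ 62   (vitamin C)
  x1, x2, x3, x4, x5 ≥ 0.
The minimum-cost mix takes nothing from spinach, sweet potato, brown rice — only broccoli, peanut butter. The protein and vitamin C requirements are met with equality.
Solving gives x2 = 0.7654, x5 = 0.9704.
Total cost: 0.66·0.7654 + 0.21·0.9704 = 0.70895.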